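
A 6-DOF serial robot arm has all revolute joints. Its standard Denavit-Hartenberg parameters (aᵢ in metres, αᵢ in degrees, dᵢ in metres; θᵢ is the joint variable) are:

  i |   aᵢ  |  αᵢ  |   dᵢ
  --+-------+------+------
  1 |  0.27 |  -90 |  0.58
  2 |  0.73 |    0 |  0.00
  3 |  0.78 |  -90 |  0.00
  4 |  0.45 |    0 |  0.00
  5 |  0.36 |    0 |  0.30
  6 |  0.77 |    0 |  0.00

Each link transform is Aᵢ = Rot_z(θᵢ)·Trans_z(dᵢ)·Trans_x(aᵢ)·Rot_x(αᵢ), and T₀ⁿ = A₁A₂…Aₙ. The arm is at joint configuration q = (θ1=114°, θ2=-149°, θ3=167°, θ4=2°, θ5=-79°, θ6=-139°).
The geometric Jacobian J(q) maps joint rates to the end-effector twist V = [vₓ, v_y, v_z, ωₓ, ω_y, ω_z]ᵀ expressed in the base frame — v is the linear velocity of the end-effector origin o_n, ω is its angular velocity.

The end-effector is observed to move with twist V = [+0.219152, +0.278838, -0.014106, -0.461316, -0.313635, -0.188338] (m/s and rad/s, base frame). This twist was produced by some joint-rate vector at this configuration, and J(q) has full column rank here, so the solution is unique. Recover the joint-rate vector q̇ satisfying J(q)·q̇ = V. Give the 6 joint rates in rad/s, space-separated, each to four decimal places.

o_n = [0.0237, 0.2357, 0.4581]
J₁: ẑ×o_n = [-0.2357, 0.0237, 0.0000], ω = ẑ
J2: z=[-0.9135, -0.4067, 0.0000] o=[-0.1098, 0.2467, 0.5800] → [0.0496, -0.1113, 0.0643, -0.9135, -0.4067, 0.0000]
J3: z=[-0.9135, -0.4067, 0.0000] o=[0.1447, -0.3250, 0.9560] → [0.2025, -0.4548, -0.5614, -0.9135, -0.4067, 0.0000]
J4: z=[0.1257, -0.2823, -0.9511] o=[-0.1570, 0.3527, 0.7149] → [-0.0388, -0.1396, 0.0363, 0.1257, -0.2823, -0.9511]
J5: z=[0.1257, -0.2823, -0.9511] o=[-0.3167, 0.7498, 0.5760] → [-0.4557, -0.3089, 0.0315, 0.1257, -0.2823, -0.9511]
J6: z=[0.1257, -0.2823, -0.9511] o=[-0.6307, 0.5928, 0.2656] → [-0.3940, -0.6466, 0.1399, 0.1257, -0.2823, -0.9511]
q̇ = J⁺·V = [0.1160, 0.5780, -0.0290, 0.9990, 0.0820, -0.7610]

0.1160 0.5780 -0.0290 0.9990 0.0820 -0.7610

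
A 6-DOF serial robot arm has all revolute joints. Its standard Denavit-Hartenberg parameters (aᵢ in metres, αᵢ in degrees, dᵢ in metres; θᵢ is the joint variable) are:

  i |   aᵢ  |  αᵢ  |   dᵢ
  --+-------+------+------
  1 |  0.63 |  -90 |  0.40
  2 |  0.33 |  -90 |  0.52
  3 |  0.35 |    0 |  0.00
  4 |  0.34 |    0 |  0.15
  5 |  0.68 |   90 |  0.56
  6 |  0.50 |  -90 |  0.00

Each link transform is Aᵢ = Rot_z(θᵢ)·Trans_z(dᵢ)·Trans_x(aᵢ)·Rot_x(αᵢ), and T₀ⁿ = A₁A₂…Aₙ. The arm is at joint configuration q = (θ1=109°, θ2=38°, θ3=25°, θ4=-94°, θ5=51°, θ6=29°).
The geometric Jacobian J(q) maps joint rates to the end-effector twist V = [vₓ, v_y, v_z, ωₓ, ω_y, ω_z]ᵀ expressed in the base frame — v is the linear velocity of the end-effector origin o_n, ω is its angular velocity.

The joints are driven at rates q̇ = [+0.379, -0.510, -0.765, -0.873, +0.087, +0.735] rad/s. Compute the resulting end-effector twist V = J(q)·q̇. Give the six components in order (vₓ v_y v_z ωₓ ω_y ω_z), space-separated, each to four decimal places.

o_n = [-1.4625, 1.0691, -1.4782]
J₁: ẑ×o_n = [-1.0691, -1.4625, 0.0000], ω = ẑ
J2: z=[-0.9455, -0.3256, 0.0000] o=[-0.2051, 0.5957, 0.4000] → [0.6115, -1.7759, -0.8570, -0.9455, -0.3256, 0.0000]
J3: z=[0.2004, -0.5821, -0.7880] o=[-0.7814, 0.6723, 0.1968] → [1.2878, 0.8724, -0.3169, 0.2004, -0.5821, -0.7880]
J4: z=[0.2004, -0.5821, -0.7880] o=[-0.7230, 0.9568, 0.0015] → [0.9499, 0.8794, -0.4080, 0.2004, -0.5821, -0.7880]
J5: z=[0.2004, -0.5821, -0.7880] o=[-1.0243, 0.8569, -0.1917] → [0.9162, 0.6032, -0.2126, 0.2004, -0.5821, -0.7880]
J6: z=[-0.8200, -0.5399, 0.1902] o=[-1.2766, 0.9443, -1.0311] → [0.2176, -0.4020, -0.2027, -0.8200, -0.5399, 0.1902]
V = J·q̇ = [-2.2918, -1.3267, 0.8682, -0.4313, 0.6721, 1.7410]

-2.2918 -1.3267 0.8682 -0.4313 0.6721 1.7410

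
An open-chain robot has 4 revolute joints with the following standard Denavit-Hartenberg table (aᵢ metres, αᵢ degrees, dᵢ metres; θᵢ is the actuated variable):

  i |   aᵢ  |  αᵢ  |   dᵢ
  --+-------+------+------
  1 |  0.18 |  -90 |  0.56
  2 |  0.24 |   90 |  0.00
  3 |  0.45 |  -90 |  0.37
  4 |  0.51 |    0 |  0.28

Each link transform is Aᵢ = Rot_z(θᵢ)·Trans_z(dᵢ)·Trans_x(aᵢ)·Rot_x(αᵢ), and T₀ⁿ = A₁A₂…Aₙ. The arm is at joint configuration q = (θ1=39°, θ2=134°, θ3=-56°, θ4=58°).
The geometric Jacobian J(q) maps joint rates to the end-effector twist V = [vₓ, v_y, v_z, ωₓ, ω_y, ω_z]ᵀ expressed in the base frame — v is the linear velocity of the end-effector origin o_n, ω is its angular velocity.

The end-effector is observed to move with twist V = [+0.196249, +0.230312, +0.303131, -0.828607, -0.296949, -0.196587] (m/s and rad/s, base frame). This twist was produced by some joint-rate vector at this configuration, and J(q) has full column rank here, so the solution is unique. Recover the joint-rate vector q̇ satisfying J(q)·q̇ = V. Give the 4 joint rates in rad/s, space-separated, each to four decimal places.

o_n = [-0.0901, -0.6399, -0.0259]
J₁: ẑ×o_n = [0.6399, -0.0901, 0.0000], ω = ẑ
J2: z=[-0.6293, 0.7771, 0.0000] o=[0.1399, 0.1133, 0.5600] → [-0.4554, -0.3687, 0.6527, -0.6293, 0.7771, 0.0000]
J3: z=[0.5590, 0.4527, -0.6947] o=[0.0103, 0.0084, 0.3874] → [-0.6374, 0.3008, -0.3169, 0.5590, 0.4527, -0.6947]
J4: z=[-0.7995, 0.0722, -0.5964] o=[0.3161, -0.2241, -0.0507] → [-0.2462, 0.2620, 0.3617, -0.7995, 0.0722, -0.5964]
q̇ = J⁺·V = [0.1340, -0.2590, -0.3680, 0.9830]

0.1340 -0.2590 -0.3680 0.9830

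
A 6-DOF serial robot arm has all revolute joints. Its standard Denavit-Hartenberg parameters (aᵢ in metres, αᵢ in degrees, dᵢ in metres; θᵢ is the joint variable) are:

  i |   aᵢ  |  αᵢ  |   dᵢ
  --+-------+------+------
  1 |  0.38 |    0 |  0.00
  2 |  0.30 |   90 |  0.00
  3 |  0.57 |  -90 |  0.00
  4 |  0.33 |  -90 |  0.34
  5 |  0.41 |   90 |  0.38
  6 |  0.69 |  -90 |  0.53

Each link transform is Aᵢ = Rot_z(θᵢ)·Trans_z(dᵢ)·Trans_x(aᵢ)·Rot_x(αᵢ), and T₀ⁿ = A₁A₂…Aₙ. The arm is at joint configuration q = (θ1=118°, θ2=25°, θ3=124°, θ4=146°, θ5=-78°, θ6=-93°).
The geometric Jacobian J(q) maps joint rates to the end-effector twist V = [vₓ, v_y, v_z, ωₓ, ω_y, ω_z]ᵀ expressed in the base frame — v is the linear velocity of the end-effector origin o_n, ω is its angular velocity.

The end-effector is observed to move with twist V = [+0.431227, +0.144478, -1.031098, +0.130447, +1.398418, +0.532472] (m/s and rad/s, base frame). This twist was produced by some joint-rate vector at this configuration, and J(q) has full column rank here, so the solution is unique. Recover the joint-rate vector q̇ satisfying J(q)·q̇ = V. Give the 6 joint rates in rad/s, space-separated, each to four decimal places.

o_n = [0.3780, -0.3271, 0.2356]
J₁: ẑ×o_n = [0.3271, 0.3780, -0.0000], ω = ẑ
J2: z=[0.0000, 0.0000, 1.0000] o=[-0.1784, 0.3355, 0.0000] → [0.6626, 0.5564, -0.0000, 0.0000, 0.0000, 1.0000]
J3: z=[0.6018, 0.7986, 0.0000] o=[-0.4180, 0.5161, 0.0000] → [0.1882, -0.1418, -1.1431, 0.6018, 0.7986, 0.0000]
J4: z=[0.6621, -0.4989, -0.5592] o=[-0.1634, 0.3242, 0.4726] → [-0.2460, -0.1459, -0.1611, 0.6621, -0.4989, -0.5592]
J5: z=[0.2492, 0.8503, -0.4636] o=[-0.1716, 0.0993, 0.0556] → [-0.0446, -0.2996, -0.5735, 0.2492, 0.8503, -0.4636]
J6: z=[0.8290, 0.0602, 0.5560] o=[0.1284, 0.2080, -0.4034] → [0.3360, -0.3910, -0.4586, 0.8290, 0.0602, 0.5560]
q̇ = J⁺·V = [0.6300, 0.1700, 0.6400, -0.4160, 0.8150, -0.2200]

0.6300 0.1700 0.6400 -0.4160 0.8150 -0.2200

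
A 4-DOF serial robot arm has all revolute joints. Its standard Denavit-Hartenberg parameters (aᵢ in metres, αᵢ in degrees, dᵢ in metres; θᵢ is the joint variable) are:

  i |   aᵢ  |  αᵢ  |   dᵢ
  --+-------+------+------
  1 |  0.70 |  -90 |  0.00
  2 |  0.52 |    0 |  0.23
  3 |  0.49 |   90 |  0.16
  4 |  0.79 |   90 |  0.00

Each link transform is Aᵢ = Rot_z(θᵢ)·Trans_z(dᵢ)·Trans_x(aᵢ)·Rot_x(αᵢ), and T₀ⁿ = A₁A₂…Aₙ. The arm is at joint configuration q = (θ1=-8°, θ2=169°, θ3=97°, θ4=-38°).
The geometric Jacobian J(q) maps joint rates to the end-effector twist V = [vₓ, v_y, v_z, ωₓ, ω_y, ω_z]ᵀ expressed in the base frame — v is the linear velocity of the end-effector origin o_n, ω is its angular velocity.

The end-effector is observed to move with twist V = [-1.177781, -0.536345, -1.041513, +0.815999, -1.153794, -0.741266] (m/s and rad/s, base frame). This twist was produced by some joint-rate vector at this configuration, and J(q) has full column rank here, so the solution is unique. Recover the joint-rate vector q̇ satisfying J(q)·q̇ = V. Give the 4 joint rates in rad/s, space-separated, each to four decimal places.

o_n = [0.0974, -0.1110, 1.0106]
J₁: ẑ×o_n = [0.1110, 0.0974, -0.0000], ω = ẑ
J2: z=[0.1392, 0.9903, 0.0000] o=[0.6932, -0.0974, 0.0000] → [1.0008, -0.1406, 0.5881, 0.1392, 0.9903, 0.0000]
J3: z=[0.1392, 0.9903, 0.0000] o=[0.2197, 0.2014, -0.0992] → [1.0990, -0.1545, 0.0776, 0.1392, 0.9903, 0.0000]
J4: z=[-0.9879, 0.1388, -0.0698] o=[0.2081, 0.3646, 0.3896] → [0.0530, 0.6212, 0.4852, -0.9879, 0.1388, -0.0698]
q̇ = J⁺·V = [-0.8090, -0.9610, -0.0680, -0.9710]

-0.8090 -0.9610 -0.0680 -0.9710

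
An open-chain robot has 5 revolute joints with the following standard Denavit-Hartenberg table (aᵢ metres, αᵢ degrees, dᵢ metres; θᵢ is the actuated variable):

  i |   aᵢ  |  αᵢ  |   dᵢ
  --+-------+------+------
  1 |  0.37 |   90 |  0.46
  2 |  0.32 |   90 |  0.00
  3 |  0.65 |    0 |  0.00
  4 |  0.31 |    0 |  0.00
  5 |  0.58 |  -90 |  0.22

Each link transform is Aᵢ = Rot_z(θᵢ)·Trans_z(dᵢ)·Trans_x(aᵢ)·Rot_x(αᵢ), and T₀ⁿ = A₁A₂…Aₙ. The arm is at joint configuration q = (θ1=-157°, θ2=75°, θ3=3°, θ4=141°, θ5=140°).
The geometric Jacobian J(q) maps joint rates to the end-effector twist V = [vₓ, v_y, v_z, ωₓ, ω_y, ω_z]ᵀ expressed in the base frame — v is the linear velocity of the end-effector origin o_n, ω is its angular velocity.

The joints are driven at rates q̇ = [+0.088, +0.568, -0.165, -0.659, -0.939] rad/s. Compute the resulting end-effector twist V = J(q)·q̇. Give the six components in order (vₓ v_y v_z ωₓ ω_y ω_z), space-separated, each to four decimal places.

o_n = [-0.6054, -0.6334, 1.2324]
J₁: ẑ×o_n = [0.6334, -0.6054, 0.0000], ω = ẑ
J2: z=[-0.3907, 0.9205, 0.0000] o=[-0.3406, -0.1446, 0.4600] → [0.7110, 0.3018, 0.4347, -0.3907, 0.9205, 0.0000]
J3: z=[-0.8891, -0.3774, -0.2588] o=[-0.4168, -0.1769, 0.7691] → [-0.2930, 0.4608, 0.3347, -0.8891, -0.3774, -0.2588]
J4: z=[-0.8891, -0.3774, -0.2588] o=[-0.5848, -0.2113, 1.3961] → [-0.0475, -0.1402, 0.3676, -0.8891, -0.3774, -0.2588]
J5: z=[-0.8891, -0.3774, -0.2588] o=[-0.5962, -0.0182, 1.1538] → [-0.1889, 0.0722, 0.5436, -0.8891, -0.3774, -0.2588]
V = J·q̇ = [0.7166, 0.0667, -0.5610, 1.3456, 1.1882, 0.5443]

0.7166 0.0667 -0.5610 1.3456 1.1882 0.5443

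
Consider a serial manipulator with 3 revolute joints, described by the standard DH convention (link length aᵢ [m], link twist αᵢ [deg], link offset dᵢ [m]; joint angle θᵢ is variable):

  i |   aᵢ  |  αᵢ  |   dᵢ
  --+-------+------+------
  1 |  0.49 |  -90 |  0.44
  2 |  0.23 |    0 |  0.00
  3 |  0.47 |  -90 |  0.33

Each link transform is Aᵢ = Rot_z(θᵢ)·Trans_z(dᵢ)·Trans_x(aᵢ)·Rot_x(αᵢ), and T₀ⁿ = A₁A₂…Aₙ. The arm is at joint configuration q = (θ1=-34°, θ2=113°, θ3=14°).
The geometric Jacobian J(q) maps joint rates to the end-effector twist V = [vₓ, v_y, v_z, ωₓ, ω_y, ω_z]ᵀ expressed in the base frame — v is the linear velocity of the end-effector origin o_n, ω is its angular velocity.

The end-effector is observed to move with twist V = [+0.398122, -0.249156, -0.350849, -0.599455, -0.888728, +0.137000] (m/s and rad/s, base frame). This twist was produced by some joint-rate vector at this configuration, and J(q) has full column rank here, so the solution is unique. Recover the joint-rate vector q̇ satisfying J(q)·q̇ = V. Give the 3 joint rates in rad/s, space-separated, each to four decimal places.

0.1370 -0.5300 -0.5420

o_n = [0.2818, 0.2080, -0.1471]
J₁: ẑ×o_n = [-0.2080, 0.2818, 0.0000], ω = ẑ
J2: z=[0.5592, 0.8290, 0.0000] o=[0.4062, -0.2740, 0.4400] → [-0.4867, 0.3283, 0.3727, 0.5592, 0.8290, 0.0000]
J3: z=[0.5592, 0.8290, 0.0000] o=[0.3317, -0.2238, 0.2283] → [-0.3112, 0.2099, 0.2829, 0.5592, 0.8290, 0.0000]
q̇ = J⁺·V = [0.1370, -0.5300, -0.5420]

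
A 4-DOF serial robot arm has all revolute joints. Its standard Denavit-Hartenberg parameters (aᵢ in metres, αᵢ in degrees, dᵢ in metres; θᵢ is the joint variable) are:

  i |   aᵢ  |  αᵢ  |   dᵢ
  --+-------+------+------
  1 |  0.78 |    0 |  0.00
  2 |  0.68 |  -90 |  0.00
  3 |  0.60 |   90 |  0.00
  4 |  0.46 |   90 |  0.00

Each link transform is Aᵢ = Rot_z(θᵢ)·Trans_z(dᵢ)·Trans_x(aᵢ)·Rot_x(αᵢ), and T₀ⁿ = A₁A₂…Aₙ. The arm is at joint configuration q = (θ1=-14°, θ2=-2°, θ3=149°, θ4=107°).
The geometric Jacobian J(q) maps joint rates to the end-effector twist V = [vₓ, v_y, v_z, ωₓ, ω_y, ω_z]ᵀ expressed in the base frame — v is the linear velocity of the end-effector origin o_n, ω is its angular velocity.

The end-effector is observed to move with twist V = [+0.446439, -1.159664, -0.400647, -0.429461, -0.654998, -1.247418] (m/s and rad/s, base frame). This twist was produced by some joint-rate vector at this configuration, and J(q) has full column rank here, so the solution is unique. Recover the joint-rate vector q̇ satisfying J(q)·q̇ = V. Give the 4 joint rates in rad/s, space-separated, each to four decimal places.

-0.7610 -0.8730 -0.7480 -0.4510

o_n = [1.1482, 0.1567, -0.2398]
J₁: ẑ×o_n = [-0.1567, 1.1482, 0.0000], ω = ẑ
J2: z=[0.0000, 0.0000, 1.0000] o=[0.7568, -0.1887, 0.0000] → [-0.3454, 0.3913, 0.0000, 0.0000, 0.0000, 1.0000]
J3: z=[0.2756, 0.9613, 0.0000] o=[1.4105, -0.3761, 0.0000] → [-0.2305, 0.0661, 0.3990, 0.2756, 0.9613, 0.0000]
J4: z=[0.4951, -0.1420, -0.8572] o=[0.9161, -0.2344, -0.3090] → [0.3254, -0.2332, 0.2266, 0.4951, -0.1420, -0.8572]
q̇ = J⁺·V = [-0.7610, -0.8730, -0.7480, -0.4510]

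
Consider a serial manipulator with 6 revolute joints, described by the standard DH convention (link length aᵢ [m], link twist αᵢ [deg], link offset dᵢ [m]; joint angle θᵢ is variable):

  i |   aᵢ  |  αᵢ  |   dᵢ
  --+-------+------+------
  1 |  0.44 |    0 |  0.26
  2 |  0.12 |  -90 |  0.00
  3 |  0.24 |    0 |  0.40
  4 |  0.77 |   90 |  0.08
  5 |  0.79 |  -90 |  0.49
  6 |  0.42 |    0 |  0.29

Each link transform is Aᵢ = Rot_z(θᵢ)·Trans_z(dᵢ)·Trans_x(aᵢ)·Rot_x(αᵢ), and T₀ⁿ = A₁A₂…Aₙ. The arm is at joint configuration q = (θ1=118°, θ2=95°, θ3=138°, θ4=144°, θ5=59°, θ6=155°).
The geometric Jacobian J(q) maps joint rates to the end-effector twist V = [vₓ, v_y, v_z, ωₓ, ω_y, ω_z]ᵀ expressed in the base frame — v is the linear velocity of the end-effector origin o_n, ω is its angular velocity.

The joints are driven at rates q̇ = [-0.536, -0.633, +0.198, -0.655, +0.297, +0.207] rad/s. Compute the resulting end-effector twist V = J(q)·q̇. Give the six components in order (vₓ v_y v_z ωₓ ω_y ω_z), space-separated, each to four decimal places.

o_n = [0.5049, -0.3183, 0.8806]
J₁: ẑ×o_n = [0.3183, 0.5049, -0.0000], ω = ẑ
J2: z=[0.0000, 0.0000, 1.0000] o=[-0.2066, 0.3885, 0.2600] → [0.7068, 0.7115, -0.0000, 0.0000, 0.0000, 1.0000]
J3: z=[0.5446, -0.8387, 0.0000] o=[-0.3072, 0.3231, 0.2600] → [-0.5205, -0.3380, 0.3318, 0.5446, -0.8387, 0.0000]
J4: z=[0.5446, -0.8387, 0.0000] o=[0.0602, 0.0848, 0.0994] → [-0.6552, -0.4255, 0.1534, 0.5446, -0.8387, 0.0000]
J5: z=[0.8203, 0.5327, 0.2079] o=[-0.0305, -0.0695, 0.8526] → [0.0667, 0.0883, -0.4893, 0.8203, 0.5327, 0.2079]
J6: z=[0.4300, -0.3349, -0.8384] o=[0.6694, -0.4224, 1.3524] → [0.2453, 0.3407, -0.0103, 0.4300, -0.3349, -0.8384]
V = J·q̇ = [-0.2213, -0.4125, -0.1823, 0.0837, 0.4722, -1.2808]

-0.2213 -0.4125 -0.1823 0.0837 0.4722 -1.2808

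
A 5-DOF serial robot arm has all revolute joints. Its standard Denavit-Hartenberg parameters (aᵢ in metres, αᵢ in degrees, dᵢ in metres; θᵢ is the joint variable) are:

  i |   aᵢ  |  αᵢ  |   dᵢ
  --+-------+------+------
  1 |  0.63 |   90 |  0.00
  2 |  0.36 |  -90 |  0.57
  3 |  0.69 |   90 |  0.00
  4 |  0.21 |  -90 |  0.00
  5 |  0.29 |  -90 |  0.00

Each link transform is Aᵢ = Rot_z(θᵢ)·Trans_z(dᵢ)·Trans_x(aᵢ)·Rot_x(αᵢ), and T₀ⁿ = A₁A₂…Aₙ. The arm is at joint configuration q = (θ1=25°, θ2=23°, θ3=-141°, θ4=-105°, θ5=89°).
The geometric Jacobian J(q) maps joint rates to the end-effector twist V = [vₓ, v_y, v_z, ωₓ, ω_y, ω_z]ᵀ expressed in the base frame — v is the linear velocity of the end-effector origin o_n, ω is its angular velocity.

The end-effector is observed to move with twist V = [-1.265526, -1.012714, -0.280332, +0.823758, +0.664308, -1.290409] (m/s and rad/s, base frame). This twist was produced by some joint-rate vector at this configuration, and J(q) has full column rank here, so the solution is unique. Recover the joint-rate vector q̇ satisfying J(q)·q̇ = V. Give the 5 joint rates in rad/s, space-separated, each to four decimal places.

-0.9960 -0.6120 -0.7850 -0.8010 -0.4350

o_n = [1.1907, -0.7628, -0.1719]
J₁: ẑ×o_n = [0.7628, 1.1907, -0.0000], ω = ẑ
J2: z=[0.4226, -0.9063, 0.0000] o=[0.5710, 0.2662, 0.0000] → [0.1558, 0.0726, 0.1267, 0.4226, -0.9063, 0.0000]
J3: z=[-0.3541, -0.1651, 0.9205] o=[1.1122, -0.1103, 0.1407] → [0.6523, -0.0384, 0.2440, -0.3541, -0.1651, 0.9205]
J4: z=[-0.8535, 0.4595, -0.2459] o=[0.8484, -0.7125, -0.0689] → [-0.0597, -0.1721, -0.1143, -0.8535, 0.4595, -0.2459]
J5: z=[-0.2777, -0.8002, -0.5316] o=[0.9410, -0.6315, -0.2391] → [-0.1236, -0.1141, 0.2363, -0.2777, -0.8002, -0.5316]
q̇ = J⁺·V = [-0.9960, -0.6120, -0.7850, -0.8010, -0.4350]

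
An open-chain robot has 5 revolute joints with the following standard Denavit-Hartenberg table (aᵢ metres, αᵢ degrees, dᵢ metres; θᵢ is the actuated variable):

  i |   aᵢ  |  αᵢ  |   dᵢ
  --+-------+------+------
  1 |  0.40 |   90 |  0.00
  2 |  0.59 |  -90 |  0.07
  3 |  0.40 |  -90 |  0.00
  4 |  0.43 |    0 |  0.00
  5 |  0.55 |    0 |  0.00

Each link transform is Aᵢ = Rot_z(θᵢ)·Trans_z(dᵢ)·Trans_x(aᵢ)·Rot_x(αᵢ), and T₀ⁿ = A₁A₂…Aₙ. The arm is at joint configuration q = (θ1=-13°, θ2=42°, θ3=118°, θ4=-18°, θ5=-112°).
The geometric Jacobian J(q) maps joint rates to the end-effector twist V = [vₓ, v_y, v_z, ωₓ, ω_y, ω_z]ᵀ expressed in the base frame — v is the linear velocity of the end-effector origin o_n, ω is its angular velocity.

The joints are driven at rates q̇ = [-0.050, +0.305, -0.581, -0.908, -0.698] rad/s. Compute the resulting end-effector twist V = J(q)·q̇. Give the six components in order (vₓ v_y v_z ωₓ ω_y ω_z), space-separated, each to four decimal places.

o_n = [0.3755, 0.2542, 0.6636]
J₁: ẑ×o_n = [-0.2542, 0.3755, 0.0000], ω = ẑ
J2: z=[-0.2250, -0.9744, 0.0000] o=[0.3897, -0.0900, 0.0000] → [-0.6466, 0.1493, -0.0913, -0.2250, -0.9744, 0.0000]
J3: z=[-0.6520, 0.1505, 0.7431] o=[0.8012, -0.2568, 0.3948] → [-0.3393, -0.1411, -0.2691, -0.6520, 0.1505, 0.7431]
J4: z=[-0.7449, -0.3098, -0.5908] o=[0.7447, 0.1187, 0.2691] → [-0.0422, 0.5119, -0.2153, -0.7449, -0.3098, -0.5908]
J5: z=[-0.7449, -0.3098, -0.5908] o=[0.6003, 0.5226, 0.2394] → [-0.2900, 0.4488, 0.1304, -0.7449, -0.3098, -0.5908]
V = J·q̇ = [0.2534, -0.6693, 0.2330, 1.5066, 0.1130, 0.4671]

0.2534 -0.6693 0.2330 1.5066 0.1130 0.4671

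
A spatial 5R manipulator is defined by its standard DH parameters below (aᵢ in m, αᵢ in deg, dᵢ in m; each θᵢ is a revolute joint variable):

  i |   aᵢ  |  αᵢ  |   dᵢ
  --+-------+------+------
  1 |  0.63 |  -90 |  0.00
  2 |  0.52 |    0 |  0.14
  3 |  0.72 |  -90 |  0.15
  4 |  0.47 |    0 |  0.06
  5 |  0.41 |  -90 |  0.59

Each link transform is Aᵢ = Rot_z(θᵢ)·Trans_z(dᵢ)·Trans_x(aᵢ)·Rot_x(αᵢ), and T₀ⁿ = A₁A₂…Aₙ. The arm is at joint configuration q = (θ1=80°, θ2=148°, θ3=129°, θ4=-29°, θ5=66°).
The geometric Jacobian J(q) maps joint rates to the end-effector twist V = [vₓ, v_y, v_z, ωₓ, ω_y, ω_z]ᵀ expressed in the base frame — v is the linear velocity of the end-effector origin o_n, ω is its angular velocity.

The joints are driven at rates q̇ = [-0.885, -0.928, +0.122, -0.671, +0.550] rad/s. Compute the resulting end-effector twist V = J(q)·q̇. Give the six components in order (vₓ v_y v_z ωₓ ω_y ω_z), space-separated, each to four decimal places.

o_n = [-0.0913, 1.0436, 1.0929]
J₁: ẑ×o_n = [-1.0436, -0.0913, 0.0000], ω = ẑ
J2: z=[-0.9848, 0.1736, 0.0000] o=[0.1094, 0.6204, 0.0000] → [0.1898, 1.0763, -0.3819, -0.9848, 0.1736, 0.0000]
J3: z=[-0.9848, 0.1736, 0.0000] o=[-0.1051, 0.2105, -0.2756] → [0.2376, 1.3476, -0.8229, -0.9848, 0.1736, 0.0000]
J4: z=[0.1724, 0.9775, -0.1219] o=[-0.2375, 0.3229, 0.4391] → [0.7269, -0.1305, -0.0187, 0.1724, 0.9775, -0.1219]
J5: z=[0.1724, 0.9775, -0.1219] o=[-0.4429, 0.4705, 0.8398] → [0.3172, -0.0865, -0.2449, 0.1724, 0.9775, -0.1219]
V = J·q̇ = [0.4632, -0.7136, 0.1319, 0.7729, -0.2582, -0.8703]

0.4632 -0.7136 0.1319 0.7729 -0.2582 -0.8703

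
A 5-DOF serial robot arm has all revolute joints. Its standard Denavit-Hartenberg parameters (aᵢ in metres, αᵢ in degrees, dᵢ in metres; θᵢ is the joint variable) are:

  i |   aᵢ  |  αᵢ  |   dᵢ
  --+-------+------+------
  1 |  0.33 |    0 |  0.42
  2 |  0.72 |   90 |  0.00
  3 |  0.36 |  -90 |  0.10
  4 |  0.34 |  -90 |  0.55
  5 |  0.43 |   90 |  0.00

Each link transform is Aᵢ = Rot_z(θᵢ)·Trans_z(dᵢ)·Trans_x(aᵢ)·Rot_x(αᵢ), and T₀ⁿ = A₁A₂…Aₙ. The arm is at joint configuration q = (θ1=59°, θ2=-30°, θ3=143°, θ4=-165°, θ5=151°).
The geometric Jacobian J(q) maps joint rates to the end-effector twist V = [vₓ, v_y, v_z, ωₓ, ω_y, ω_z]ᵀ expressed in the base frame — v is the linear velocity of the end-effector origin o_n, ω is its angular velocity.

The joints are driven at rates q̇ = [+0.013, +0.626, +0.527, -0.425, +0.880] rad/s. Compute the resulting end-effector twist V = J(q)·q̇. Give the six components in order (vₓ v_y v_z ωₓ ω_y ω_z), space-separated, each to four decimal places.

o_n = [0.3881, 0.3001, 0.3849]
J₁: ẑ×o_n = [-0.3001, 0.3881, 0.0000], ω = ẑ
J2: z=[0.0000, 0.0000, 1.0000] o=[0.1700, 0.2829, 0.4200] → [-0.0172, 0.2181, 0.0000, 0.0000, 0.0000, 1.0000]
J3: z=[0.4848, -0.8746, 0.0000] o=[0.7997, 0.6319, 0.4200] → [0.0307, 0.0170, -0.5209, 0.4848, -0.8746, 0.0000]
J4: z=[-0.5264, -0.2918, -0.7986] o=[0.5967, 0.4051, 0.6367] → [-0.0104, 0.0341, -0.0056, -0.5264, -0.2918, -0.7986]
J5: z=[0.2875, -0.9450, 0.1558] o=[0.5793, 0.2948, -0.0002] → [-0.3648, -0.1405, -0.1792, 0.2875, -0.9450, 0.1558]
V = J·q̇ = [-0.3151, 0.0124, -0.4298, 0.7322, -1.1685, 1.1155]

-0.3151 0.0124 -0.4298 0.7322 -1.1685 1.1155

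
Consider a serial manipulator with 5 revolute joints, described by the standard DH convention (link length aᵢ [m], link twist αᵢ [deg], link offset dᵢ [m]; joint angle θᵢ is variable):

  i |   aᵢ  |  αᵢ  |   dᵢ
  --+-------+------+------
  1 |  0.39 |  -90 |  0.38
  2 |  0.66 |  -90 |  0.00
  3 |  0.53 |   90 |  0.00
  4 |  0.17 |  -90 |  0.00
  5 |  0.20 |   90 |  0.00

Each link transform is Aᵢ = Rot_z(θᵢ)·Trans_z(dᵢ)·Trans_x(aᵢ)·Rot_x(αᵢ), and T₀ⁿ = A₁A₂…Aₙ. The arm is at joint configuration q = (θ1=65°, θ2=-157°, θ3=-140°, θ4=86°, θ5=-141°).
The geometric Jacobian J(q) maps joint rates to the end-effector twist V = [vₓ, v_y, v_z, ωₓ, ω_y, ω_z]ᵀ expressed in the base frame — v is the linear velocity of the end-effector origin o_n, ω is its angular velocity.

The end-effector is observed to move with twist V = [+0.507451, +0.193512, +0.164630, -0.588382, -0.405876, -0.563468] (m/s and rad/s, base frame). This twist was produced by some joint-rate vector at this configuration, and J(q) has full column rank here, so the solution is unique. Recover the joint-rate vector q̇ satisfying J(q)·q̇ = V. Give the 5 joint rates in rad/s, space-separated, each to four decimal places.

-0.5070 0.9160 -0.3470 0.0740 0.7760

o_n = [-0.1218, 0.3184, 0.4607]
J₁: ẑ×o_n = [-0.3184, -0.1218, 0.0000], ω = ẑ
J2: z=[-0.9063, 0.4226, 0.0000] o=[0.1648, 0.3535, 0.3800] → [0.0341, 0.0731, 0.1529, -0.9063, 0.4226, 0.0000]
J3: z=[0.1651, 0.3541, 0.9205] o=[-0.0919, -0.1972, 0.6379] → [-0.5373, 0.0018, 0.0957, 0.1651, 0.3541, 0.9205]
J4: z=[0.9443, 0.2125, -0.2512] o=[-0.2427, 0.2855, 0.4792] → [0.0043, -0.0129, 0.0053, 0.9443, 0.2125, -0.2512]
J5: z=[0.2954, -0.8838, 0.3628] o=[-0.2181, 0.3564, 0.6318] → [0.1650, 0.0855, 0.0739, 0.2954, -0.8838, 0.3628]
q̇ = J⁺·V = [-0.5070, 0.9160, -0.3470, 0.0740, 0.7760]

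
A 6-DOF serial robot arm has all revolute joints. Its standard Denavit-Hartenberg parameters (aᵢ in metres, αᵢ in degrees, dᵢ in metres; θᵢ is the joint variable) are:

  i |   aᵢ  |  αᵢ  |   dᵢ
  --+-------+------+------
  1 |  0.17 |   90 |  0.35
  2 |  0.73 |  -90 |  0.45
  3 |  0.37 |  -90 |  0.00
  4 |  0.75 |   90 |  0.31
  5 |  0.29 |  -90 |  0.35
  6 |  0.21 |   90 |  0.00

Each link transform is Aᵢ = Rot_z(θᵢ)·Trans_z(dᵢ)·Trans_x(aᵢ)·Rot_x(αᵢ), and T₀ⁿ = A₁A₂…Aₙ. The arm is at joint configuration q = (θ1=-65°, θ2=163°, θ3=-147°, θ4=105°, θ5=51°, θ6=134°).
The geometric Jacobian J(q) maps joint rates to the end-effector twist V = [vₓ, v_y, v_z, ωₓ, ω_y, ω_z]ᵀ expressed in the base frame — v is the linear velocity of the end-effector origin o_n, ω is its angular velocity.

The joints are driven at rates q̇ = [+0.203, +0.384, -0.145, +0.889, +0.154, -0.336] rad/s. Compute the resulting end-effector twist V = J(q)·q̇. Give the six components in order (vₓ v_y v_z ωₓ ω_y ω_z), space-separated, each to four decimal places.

-0.0099 0.8855 0.0167 -0.9707 -0.2761 0.7090

o_n = [-0.9913, -0.2205, 1.3719]
J₁: ẑ×o_n = [0.2205, -0.9913, 0.0000], ω = ẑ
J2: z=[-0.9063, -0.4226, 0.0000] o=[0.0718, -0.1541, 0.3500] → [-0.4319, 0.9262, -0.3891, -0.9063, -0.4226, 0.0000]
J3: z=[-0.1236, 0.2650, -0.9563] o=[-0.6310, 0.2884, 0.5634] → [-0.2725, 0.4444, 0.1583, -0.1236, 0.2650, -0.9563]
J4: z=[-0.9802, 0.1176, 0.1592] o=[-0.6882, -0.0657, 0.4727] → [0.1304, 0.8332, 0.1874, -0.9802, 0.1176, 0.1592]
J5: z=[-0.1174, -0.9930, 0.0107] o=[-0.8726, -0.0354, 1.2625] → [-0.1068, 0.0116, -0.0961, -0.1174, -0.9930, 0.0107]
J6: z=[-0.7407, 0.0804, -0.6670] o=[-1.1055, -0.3580, 1.4822] → [0.0828, -0.1579, -0.1110, -0.7407, 0.0804, -0.6670]
V = J·q̇ = [-0.0099, 0.8855, 0.0167, -0.9707, -0.2761, 0.7090]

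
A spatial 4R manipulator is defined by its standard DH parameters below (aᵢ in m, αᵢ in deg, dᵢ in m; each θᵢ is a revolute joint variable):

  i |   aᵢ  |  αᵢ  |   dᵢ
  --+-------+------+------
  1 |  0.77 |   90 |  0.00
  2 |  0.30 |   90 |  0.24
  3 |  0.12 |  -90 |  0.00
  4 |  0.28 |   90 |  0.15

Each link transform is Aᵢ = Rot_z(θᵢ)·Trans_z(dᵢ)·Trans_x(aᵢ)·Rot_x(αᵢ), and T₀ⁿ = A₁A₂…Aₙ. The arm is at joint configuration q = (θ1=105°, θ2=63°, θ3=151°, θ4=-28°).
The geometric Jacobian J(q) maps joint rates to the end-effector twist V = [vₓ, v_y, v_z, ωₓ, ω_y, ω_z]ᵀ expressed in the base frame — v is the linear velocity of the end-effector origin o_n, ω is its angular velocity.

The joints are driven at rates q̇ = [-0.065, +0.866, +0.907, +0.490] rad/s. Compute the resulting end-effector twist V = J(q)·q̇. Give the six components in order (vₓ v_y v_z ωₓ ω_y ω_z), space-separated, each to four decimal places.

-0.2497 -0.1159 0.0315 0.2413 0.7896 -0.6884

o_n = [0.0585, 0.8900, -0.1433]
J₁: ẑ×o_n = [-0.8900, 0.0585, 0.0000], ω = ẑ
J2: z=[0.9659, 0.2588, 0.0000] o=[-0.1993, 0.7438, 0.0000] → [-0.0371, 0.1385, 0.0745, 0.9659, 0.2588, 0.0000]
J3: z=[-0.2306, 0.8606, -0.4540] o=[-0.0027, 0.9374, 0.2673] → [-0.3750, -0.1225, -0.0417, -0.2306, 0.8606, -0.4540]
J4: z=[-0.7879, -0.4390, -0.4320] o=[0.0658, 0.9065, 0.1738] → [0.1321, -0.2467, 0.0098, -0.7879, -0.4390, -0.4320]
V = J·q̇ = [-0.2497, -0.1159, 0.0315, 0.2413, 0.7896, -0.6884]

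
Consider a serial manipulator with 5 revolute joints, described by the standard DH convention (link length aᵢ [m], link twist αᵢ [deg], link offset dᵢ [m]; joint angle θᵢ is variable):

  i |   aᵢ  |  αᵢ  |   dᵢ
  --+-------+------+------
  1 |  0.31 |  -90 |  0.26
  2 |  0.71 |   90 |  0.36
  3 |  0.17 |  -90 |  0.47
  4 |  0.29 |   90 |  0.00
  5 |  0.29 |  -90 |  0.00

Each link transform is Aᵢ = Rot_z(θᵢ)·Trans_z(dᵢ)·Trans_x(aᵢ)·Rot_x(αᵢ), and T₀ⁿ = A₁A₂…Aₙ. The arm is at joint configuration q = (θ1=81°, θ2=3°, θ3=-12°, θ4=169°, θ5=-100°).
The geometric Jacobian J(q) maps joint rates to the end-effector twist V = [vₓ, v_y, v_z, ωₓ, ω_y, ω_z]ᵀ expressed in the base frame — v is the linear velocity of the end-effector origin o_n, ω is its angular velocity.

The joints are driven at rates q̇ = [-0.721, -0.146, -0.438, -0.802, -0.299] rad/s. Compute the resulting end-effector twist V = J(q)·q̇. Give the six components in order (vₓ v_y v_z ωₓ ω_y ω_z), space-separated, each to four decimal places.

o_n = [0.0506, 0.9216, 0.6530]
J₁: ẑ×o_n = [-0.9216, 0.0506, 0.0000], ω = ẑ
J2: z=[-0.9877, 0.1564, 0.0000] o=[0.0485, 0.3062, 0.2600] → [0.0615, 0.3881, -0.6082, -0.9877, 0.1564, 0.0000]
J3: z=[0.0082, 0.0517, 0.9986] o=[-0.1962, 1.0628, 0.2228] → [0.1632, 0.2429, -0.0139, 0.0082, 0.0517, 0.9986]
J4: z=[-0.9336, 0.3581, -0.0109] o=[-0.1314, 1.2456, 0.6835] → [-0.0145, -0.0305, 0.2373, -0.9336, 0.3581, -0.0109]
J5: z=[0.0603, 0.1271, -0.9900] o=[-0.2338, 0.9773, 0.6428] → [-0.0538, -0.2822, -0.0395, 0.0603, 0.1271, -0.9900]
V = J·q̇ = [0.6117, -0.0907, -0.0836, 0.8714, -0.3707, -0.8536]

0.6117 -0.0907 -0.0836 0.8714 -0.3707 -0.8536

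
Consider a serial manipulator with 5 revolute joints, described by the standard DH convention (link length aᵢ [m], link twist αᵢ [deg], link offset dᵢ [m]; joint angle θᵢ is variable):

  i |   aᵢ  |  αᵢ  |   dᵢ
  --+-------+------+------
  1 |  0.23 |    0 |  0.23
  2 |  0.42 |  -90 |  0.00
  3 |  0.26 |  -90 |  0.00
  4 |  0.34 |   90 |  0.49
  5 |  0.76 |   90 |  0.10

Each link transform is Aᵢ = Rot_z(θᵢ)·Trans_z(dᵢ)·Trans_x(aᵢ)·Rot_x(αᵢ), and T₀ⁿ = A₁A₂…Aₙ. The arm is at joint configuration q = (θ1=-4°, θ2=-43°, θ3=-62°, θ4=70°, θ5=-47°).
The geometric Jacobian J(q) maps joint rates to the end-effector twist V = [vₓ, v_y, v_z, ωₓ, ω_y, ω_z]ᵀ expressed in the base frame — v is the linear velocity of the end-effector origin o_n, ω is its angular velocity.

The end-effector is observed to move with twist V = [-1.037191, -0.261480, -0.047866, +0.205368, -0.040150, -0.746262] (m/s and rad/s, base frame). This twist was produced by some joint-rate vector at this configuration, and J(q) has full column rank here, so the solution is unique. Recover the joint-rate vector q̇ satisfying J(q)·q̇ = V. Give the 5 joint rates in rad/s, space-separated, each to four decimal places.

o_n = [0.1187, -1.0298, 0.8326]
J₁: ẑ×o_n = [1.0298, 0.1187, -0.0000], ω = ẑ
J2: z=[0.0000, 0.0000, 1.0000] o=[0.2294, -0.0160, 0.2300] → [1.0137, -0.1107, 0.0000, 0.0000, 0.0000, 1.0000]
J3: z=[0.7314, 0.6820, 0.0000] o=[0.5159, -0.3232, 0.2300] → [0.4110, -0.4407, -0.2459, 0.7314, 0.6820, 0.0000]
J4: z=[0.6022, -0.6457, -0.4695] o=[0.5991, -0.4125, 0.4596] → [-0.5307, 0.0009, -0.6819, 0.6022, -0.6457, -0.4695]
J5: z=[0.5510, -0.0894, 0.8297] o=[0.6978, -0.9867, 0.3322] → [-0.0090, -0.7562, -0.0755, 0.5510, -0.0894, 0.8297]
q̇ = J⁺·V = [-0.5320, -0.4690, 0.0120, 0.0300, 0.3240]

-0.5320 -0.4690 0.0120 0.0300 0.3240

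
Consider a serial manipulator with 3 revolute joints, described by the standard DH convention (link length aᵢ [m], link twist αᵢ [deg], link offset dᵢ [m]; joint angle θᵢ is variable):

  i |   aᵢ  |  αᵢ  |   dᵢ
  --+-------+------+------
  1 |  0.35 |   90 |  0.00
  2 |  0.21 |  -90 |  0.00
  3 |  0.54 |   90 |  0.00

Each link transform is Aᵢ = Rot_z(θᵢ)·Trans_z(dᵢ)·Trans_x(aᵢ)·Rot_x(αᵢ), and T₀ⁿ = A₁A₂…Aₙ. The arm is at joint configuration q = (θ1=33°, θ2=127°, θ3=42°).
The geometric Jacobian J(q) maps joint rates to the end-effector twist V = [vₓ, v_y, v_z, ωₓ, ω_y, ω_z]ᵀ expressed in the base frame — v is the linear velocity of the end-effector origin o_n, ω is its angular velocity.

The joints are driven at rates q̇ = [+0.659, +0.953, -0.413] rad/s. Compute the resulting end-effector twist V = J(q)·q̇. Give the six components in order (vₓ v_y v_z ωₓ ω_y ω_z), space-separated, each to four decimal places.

-0.5685 -0.5809 -0.2314 0.7957 -0.6196 0.9075

o_n = [-0.2118, 0.2933, 0.4882]
J₁: ẑ×o_n = [-0.2933, -0.2118, 0.0000], ω = ẑ
J2: z=[0.5446, -0.8387, 0.0000] o=[0.2935, 0.1906, 0.0000] → [-0.4094, -0.2659, -0.3679, 0.5446, -0.8387, 0.0000]
J3: z=[-0.6698, -0.4350, -0.6018] o=[0.1875, 0.1218, 0.1677] → [-0.0362, 0.4550, -0.2886, -0.6698, -0.4350, -0.6018]
V = J·q̇ = [-0.5685, -0.5809, -0.2314, 0.7957, -0.6196, 0.9075]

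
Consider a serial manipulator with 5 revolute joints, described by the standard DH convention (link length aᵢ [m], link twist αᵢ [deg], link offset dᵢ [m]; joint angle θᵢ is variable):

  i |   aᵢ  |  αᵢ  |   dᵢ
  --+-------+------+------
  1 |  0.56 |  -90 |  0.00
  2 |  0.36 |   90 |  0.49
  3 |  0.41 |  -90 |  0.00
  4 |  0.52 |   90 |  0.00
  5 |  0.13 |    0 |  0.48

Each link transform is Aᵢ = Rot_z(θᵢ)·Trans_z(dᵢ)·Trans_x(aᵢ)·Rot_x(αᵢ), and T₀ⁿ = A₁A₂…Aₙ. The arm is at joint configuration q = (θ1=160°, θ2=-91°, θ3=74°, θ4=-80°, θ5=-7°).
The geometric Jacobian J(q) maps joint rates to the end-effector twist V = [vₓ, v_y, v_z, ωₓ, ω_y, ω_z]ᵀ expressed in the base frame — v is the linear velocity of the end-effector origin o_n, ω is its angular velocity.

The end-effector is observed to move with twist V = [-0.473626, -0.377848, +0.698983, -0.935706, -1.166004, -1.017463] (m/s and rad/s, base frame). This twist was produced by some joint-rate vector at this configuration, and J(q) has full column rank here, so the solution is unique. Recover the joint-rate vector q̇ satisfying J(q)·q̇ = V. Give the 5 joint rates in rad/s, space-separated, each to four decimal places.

-0.5590 0.6600 -0.3670 0.6570 -0.6070

o_n = [-0.0235, -0.5594, 0.3763]
J₁: ẑ×o_n = [0.5594, -0.0235, 0.0000], ω = ẑ
J2: z=[-0.3420, -0.9397, 0.0000] o=[-0.5262, 0.1915, 0.0000] → [-0.3536, 0.1287, 0.7292, -0.3420, -0.9397, 0.0000]
J3: z=[0.9395, -0.3420, -0.0175] o=[-0.6879, -0.2711, 0.3599] → [-0.0106, -0.0270, -0.0437, 0.9395, -0.3420, -0.0175]
J4: z=[-0.1100, -0.2533, -0.9611] o=[-0.8209, -0.6421, 0.4729] → [0.1040, -0.7769, 0.1928, -0.1100, -0.2533, -0.9611]
J5: z=[0.4825, 0.8318, -0.2744] o=[-0.3690, -0.8989, 0.4889] → [-0.0004, -0.0405, -0.1235, 0.4825, 0.8318, -0.2744]
q̇ = J⁺·V = [-0.5590, 0.6600, -0.3670, 0.6570, -0.6070]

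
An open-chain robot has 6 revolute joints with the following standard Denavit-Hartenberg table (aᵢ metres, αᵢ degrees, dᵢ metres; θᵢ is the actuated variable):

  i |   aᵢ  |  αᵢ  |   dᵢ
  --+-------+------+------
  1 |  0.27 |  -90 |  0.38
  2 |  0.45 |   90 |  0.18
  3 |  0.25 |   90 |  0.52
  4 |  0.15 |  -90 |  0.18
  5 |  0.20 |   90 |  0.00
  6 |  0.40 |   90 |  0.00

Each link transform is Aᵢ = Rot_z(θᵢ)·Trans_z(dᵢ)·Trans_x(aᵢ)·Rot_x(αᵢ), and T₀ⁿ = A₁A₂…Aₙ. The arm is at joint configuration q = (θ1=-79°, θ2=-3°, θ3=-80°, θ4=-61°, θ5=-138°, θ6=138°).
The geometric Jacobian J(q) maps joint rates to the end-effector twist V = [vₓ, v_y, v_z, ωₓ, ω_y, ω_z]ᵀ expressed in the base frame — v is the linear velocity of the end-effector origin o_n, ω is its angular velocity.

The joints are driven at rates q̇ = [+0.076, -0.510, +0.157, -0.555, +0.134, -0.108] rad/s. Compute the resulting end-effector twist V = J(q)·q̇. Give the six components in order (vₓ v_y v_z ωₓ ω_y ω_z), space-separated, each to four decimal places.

0.0462 0.1339 0.0684 -0.4743 -0.5863 0.2604

o_n = [-0.2843, -0.7533, 0.8577]
J₁: ẑ×o_n = [0.7533, -0.2843, 0.0000], ω = ẑ
J2: z=[0.9816, 0.1908, 0.0000] o=[0.0515, -0.2650, 0.3800] → [0.0912, -0.4690, -0.4152, 0.9816, 0.1908, 0.0000]
J3: z=[-0.0100, 0.0514, 0.9986] o=[0.3140, -0.6718, 0.4036] → [0.1047, -0.5929, 0.0315, -0.0100, 0.0514, 0.9986]
J4: z=[-0.3581, 0.9323, -0.0515] o=[0.0754, -0.7346, 0.9251] → [-0.0638, -0.0056, 0.3420, -0.3581, 0.9323, -0.0515]
J5: z=[-0.8214, -0.2883, 0.4921] o=[-0.0557, -0.5996, 0.7855] → [0.0548, -0.0532, 0.0603, -0.8214, -0.2883, 0.4921]
J6: z=[0.5632, -0.5466, 0.6198] o=[-0.0376, -0.4424, 0.9077] → [0.2200, -0.1247, -0.3099, 0.5632, -0.5466, 0.6198]
V = J·q̇ = [0.0462, 0.1339, 0.0684, -0.4743, -0.5863, 0.2604]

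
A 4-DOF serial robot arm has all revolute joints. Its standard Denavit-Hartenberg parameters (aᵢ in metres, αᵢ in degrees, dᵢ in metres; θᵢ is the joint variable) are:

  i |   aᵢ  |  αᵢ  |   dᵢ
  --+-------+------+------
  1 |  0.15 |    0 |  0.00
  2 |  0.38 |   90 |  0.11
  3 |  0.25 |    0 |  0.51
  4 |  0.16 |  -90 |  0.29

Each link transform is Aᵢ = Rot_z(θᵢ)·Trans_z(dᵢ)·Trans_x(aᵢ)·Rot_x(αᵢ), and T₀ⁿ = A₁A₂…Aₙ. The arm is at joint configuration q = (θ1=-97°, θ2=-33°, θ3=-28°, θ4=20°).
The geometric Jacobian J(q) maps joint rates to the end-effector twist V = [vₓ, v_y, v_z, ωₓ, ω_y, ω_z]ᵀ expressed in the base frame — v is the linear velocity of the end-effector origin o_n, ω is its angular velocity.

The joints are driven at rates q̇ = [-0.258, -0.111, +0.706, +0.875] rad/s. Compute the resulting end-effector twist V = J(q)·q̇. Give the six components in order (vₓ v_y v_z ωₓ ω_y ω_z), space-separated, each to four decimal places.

o_n = [-1.1191, -0.2162, -0.0296]
J₁: ẑ×o_n = [0.2162, -1.1191, 0.0000], ω = ẑ
J2: z=[0.0000, 0.0000, 1.0000] o=[-0.0183, -0.1489, 0.0000] → [0.0673, -1.1008, 0.0000, 0.0000, 0.0000, 1.0000]
J3: z=[-0.7660, 0.6428, 0.0000] o=[-0.2625, -0.4400, 0.1100] → [-0.0898, -0.1070, 0.3792, -0.7660, 0.6428, 0.0000]
J4: z=[-0.7660, 0.6428, 0.0000] o=[-0.7951, -0.2813, -0.0074] → [-0.0143, -0.0171, 0.1584, -0.7660, 0.6428, 0.0000]
V = J·q̇ = [-0.1392, 0.3205, 0.4063, -1.2111, 1.0162, -0.3690]

-0.1392 0.3205 0.4063 -1.2111 1.0162 -0.3690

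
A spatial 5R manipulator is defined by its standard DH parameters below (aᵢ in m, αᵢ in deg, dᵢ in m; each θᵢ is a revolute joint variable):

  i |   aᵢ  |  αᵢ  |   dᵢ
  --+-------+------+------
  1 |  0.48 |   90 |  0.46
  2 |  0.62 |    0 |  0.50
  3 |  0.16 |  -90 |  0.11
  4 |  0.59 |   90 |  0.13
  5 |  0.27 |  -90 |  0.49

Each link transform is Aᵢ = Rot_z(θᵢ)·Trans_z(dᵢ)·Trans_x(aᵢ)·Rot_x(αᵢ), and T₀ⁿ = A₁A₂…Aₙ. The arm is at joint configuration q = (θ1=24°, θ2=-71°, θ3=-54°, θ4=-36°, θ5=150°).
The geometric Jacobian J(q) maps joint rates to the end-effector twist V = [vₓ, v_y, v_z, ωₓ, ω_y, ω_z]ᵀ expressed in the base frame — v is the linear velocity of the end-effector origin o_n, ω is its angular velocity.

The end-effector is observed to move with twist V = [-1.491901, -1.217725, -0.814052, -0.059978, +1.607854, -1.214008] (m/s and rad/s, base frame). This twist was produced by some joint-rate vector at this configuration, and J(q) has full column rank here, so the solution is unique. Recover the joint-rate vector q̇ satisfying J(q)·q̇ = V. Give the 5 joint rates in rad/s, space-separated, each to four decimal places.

-0.6000 -0.8700 -0.4040 0.8430 -0.2710

o_n = [1.2318, -0.7824, -0.4094]
J₁: ẑ×o_n = [0.7824, 1.2318, -0.0000], ω = ẑ
J2: z=[0.4067, -0.9135, 0.0000] o=[0.4385, 0.1952, 0.4600] → [0.7942, 0.3536, 0.3271, 0.4067, -0.9135, 0.0000]
J3: z=[0.4067, -0.9135, 0.0000] o=[0.8263, -0.1794, -0.1262] → [0.2587, 0.1152, 0.1252, 0.4067, -0.9135, 0.0000]
J4: z=[0.7483, 0.3332, -0.5736] o=[0.7872, -0.3173, -0.2573] → [-0.3175, -0.1412, -0.4962, 0.7483, 0.3332, -0.5736]
J5: z=[0.6370, -0.6019, 0.4815] o=[0.7754, -0.7021, -0.7228] → [-0.1500, 0.0201, 0.2236, 0.6370, -0.6019, 0.4815]
q̇ = J⁺·V = [-0.6000, -0.8700, -0.4040, 0.8430, -0.2710]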